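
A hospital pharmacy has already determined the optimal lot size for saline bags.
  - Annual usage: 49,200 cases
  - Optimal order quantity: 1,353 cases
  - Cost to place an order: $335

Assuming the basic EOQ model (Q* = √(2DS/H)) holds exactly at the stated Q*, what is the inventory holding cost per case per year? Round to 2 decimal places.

From Q* = √(2DS/H) ⇒ Q*² = 2DS/H.
H = 2DS / Q² = 2 × 49,200 × 335 / 1,353² = 18.0071

$18.01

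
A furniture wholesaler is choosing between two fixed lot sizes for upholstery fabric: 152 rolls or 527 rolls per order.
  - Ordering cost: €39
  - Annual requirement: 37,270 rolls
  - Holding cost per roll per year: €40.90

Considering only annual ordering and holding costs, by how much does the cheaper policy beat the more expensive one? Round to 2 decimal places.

€864.17

Annual cost at Q: ordering D·S/Q plus holding Q·H/2.
TC(152) = (37,270/152)×39 + (152/2)×40.9 = €12,671.10
TC(527) = (37,270/527)×39 + (527/2)×40.9 = €13,535.27
Cheaper: Q = 152.  Difference = €864.17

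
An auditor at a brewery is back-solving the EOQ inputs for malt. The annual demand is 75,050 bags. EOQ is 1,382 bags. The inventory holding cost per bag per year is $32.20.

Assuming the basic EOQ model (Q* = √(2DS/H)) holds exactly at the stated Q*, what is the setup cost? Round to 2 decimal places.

$409.72

Since Q* = (2DS/H)^½, squaring gives Q*²·H = 2DS.
S = Q²H / (2D) = 1,382² × 32.2 / (2 × 75,050) = 409.7239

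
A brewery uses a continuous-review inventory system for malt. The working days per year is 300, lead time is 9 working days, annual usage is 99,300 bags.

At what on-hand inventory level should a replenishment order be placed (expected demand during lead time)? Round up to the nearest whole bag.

Daily demand d = 99,300 / 300 = 331.000 bags/day
Demand during lead time = 331.000 × 9 = 2,979.00
Reorder point = 2,979.00 → round up

2,979 bags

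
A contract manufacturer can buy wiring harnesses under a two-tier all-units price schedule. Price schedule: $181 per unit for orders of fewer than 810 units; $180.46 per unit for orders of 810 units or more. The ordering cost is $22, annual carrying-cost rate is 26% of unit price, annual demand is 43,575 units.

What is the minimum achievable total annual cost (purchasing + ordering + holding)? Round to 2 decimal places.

$7,883,730.46

H₁ = 26%×$181 = $47.0600;  H₂ = 26%×$180.46 = $46.9196
EOQ₁ = √(2×43,575×22/47.0600) = 201.85  (< 810, feasible at tier 1)
EOQ₂ = √(2×43,575×22/46.9196) = 202.15  (< 810 → use Q = 810 at tier-2 price)
TC(tier 1 (EOQ₁), Q≈201.8) = $7,896,573.85
TC(tier 2, Q≈810.0) = $7,883,730.46
Minimum at tier 2: $7,883,730.46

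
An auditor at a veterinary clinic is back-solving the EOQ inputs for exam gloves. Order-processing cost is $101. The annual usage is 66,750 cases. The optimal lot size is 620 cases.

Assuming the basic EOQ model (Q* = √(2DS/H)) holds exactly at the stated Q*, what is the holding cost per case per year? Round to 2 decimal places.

EOQ relation: Q² = 2DS/H, so rearrange for the unknown.
H = 2DS / Q² = 2 × 66,750 × 101 / 620² = 35.0767

$35.08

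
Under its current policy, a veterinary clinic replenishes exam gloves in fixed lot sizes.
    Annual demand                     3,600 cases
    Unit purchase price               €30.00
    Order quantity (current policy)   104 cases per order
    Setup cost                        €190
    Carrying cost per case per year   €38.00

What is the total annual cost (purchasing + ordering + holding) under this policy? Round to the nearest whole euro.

Orders/yr = 3,600/104 = 34.615; ordering cost = 34.615 × €190 = €6,576.92
Average inventory = 104/2 = 52; holding cost = 52 × €38 = €1,976.00
Purchase cost = D·C = 3,600 × 30 = €108,000.00
Total = €6,576.92 + €1,976.00 + €108,000.00 = €116,552.92

€116,553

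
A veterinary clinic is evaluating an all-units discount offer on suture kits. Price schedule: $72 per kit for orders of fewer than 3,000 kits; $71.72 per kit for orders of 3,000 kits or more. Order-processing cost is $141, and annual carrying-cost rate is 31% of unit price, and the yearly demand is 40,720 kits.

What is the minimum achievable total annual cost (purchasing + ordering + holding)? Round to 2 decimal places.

$2,947,849.42

H₁ = 31%×$72 = $22.3200;  H₂ = 31%×$71.72 = $22.2332
EOQ₁ = √(2×40,720×141/22.3200) = 717.27  (< 3,000, feasible at tier 1)
EOQ₂ = √(2×40,720×141/22.2332) = 718.67  (< 3,000 → use Q = 3,000 at tier-2 price)
TC(tier 1 (EOQ₁), Q≈717.3) = $2,947,849.42
TC(tier 2, Q≈3,000.0) = $2,955,702.04
Minimum at tier 1 (EOQ₁): $2,947,849.42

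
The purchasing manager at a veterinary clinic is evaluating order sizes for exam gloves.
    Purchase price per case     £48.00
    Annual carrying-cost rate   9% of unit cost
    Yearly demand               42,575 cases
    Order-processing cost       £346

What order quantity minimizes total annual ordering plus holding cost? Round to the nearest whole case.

2,611 cases

Carrying cost H = £48 × 9% = £4.3200/case/yr
Optimal lot size Q* = (2 × 42,575 × £346 / £4.32)^½ ≈ 2,611.49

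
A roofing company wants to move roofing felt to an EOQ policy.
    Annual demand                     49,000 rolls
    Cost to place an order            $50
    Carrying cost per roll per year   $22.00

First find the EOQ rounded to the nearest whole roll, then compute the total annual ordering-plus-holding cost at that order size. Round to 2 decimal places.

2DS/H = 2·49,000·50/22 = 222,727.27
EOQ = √222,727.27 ≈ 471.94 → Q = 472 rolls
Orders/yr = 49,000/472 = 103.814; ordering cost = 103.814 × $50 = $5,190.68
Average inventory = 472/2 = 236; holding cost = 236 × $22 = $5,192.00
Total = $5,190.68 + $5,192.00 = $10,382.68

$10,382.68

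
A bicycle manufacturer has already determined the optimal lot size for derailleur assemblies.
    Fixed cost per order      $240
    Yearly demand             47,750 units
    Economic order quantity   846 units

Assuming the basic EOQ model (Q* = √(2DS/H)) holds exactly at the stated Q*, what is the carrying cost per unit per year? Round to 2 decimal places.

From Q* = √(2DS/H) ⇒ Q*² = 2DS/H.
H = 2DS / Q² = 2 × 47,750 × 240 / 846² = 32.0239

$32.02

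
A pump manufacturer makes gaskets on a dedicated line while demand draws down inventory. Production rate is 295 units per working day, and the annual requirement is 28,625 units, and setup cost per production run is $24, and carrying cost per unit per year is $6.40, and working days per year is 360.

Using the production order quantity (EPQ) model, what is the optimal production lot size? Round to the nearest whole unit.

542 units

Daily demand d = 28,625/360 = 79.514; p = 295; 1 − d/p = 0.73046
EPQ = √(2DS / (H(1 − d/p)))
    = √(2 × 28,625 × 24 / (6.4 × 0.73046)) ≈ 542.13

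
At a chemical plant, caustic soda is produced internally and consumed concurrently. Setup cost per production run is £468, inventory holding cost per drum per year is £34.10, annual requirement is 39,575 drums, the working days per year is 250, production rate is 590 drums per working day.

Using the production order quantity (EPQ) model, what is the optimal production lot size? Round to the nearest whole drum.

d = 39,575/250 = 158.3000 drums/day;  effective holding cost H(1 − d/p) = 34.1·(1 − 158.3000/590) = 24.95080
Q* = √(2DS / H_eff) = √(2·39,575·468 / 24.95080) ≈ 1,218.45

1,218 drums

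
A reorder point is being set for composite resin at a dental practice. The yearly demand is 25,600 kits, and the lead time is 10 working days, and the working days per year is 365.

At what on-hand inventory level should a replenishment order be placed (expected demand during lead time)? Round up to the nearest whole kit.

Daily demand d = 25,600 / 365 = 70.137 kits/day
Demand during lead time = 70.137 × 10 = 701.37
Reorder point = 701.37 → round up

702 kits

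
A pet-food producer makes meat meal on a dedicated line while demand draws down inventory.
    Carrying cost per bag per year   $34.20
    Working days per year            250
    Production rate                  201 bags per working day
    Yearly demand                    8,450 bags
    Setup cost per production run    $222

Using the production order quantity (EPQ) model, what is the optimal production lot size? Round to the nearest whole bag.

363 bags

d = 8,450/250 = 33.8000 bags/day;  effective holding cost H(1 − d/p) = 34.2·(1 − 33.8000/201) = 28.44896
Q* = √(2DS / H_eff) = √(2·8,450·222 / 28.44896) ≈ 363.15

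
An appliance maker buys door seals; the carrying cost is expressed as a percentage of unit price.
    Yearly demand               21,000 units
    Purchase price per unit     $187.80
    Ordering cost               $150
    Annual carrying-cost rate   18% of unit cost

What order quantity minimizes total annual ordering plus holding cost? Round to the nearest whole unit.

Holding cost per unit per year: H = 18% × $187.8 = $33.8040
2DS/H = 2·21,000·150/33.804 = 186,368.48
EOQ = √186,368.48 ≈ 431.70

432 units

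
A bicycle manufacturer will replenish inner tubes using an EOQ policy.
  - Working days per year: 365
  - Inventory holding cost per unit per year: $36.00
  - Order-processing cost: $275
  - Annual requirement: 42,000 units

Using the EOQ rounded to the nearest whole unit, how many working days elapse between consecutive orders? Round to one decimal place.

7.0 days

EOQ = √(2DS/H) = √(2 × 42,000 × 275 / 36)
    = √(641,666.67) ≈ 801.04 → Q = 801 units
Days between orders = 365 / (D/Q) = 365 / 52.434 ≈ 6.961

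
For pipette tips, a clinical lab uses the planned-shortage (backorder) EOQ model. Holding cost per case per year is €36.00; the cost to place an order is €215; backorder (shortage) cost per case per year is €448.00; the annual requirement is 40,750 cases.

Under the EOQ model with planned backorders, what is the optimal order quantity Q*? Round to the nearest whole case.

Basic EOQ = √(2·40,750·215/36) = 697.665
Backorder adjustment √((H+b)/b) = √((36+448)/448) = 1.0394
Q* = 697.665 × 1.0394 ≈ 725.15

725 cases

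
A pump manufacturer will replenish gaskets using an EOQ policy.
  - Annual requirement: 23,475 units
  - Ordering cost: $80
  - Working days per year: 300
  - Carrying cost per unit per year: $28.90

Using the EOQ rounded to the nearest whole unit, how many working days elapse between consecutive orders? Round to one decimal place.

4.6 days

Q* = √(2·D·S / H) = √(2·23,475·80 / 28.9) = √129,965.4 ≈ 360.51 → Q = 361 units
T = Q/D × 300 days = 361/23,475 × 300 = 4.613 days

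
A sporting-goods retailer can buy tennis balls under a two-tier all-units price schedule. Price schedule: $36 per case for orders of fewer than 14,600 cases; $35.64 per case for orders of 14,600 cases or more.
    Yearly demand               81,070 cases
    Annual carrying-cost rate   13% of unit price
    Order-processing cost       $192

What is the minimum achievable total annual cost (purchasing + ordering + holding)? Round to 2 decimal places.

$2,924,223.29

H₁ = 13%×$36 = $4.6800;  H₂ = 13%×$35.64 = $4.6332
EOQ₁ = √(2×81,070×192/4.6800) = 2,579.13  (< 14,600, feasible at tier 1)
EOQ₂ = √(2×81,070×192/4.6332) = 2,592.12  (< 14,600 → use Q = 14,600 at tier-2 price)
TC(tier 1 (EOQ₁), Q≈2,579.1) = $2,930,590.32
TC(tier 2, Q≈14,600.0) = $2,924,223.29
Minimum at tier 2: $2,924,223.29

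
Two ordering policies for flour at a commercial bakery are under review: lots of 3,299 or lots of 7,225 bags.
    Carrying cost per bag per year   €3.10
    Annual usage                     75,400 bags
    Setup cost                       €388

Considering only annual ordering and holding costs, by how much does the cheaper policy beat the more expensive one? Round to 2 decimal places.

€1,266.56

For each Q, cost = (D/Q)·S + (Q/2)·H.
TC(3,299) = (75,400/3,299)×388 + (3,299/2)×3.1 = €13,981.35
TC(7,225) = (75,400/7,225)×388 + (7,225/2)×3.1 = €15,247.91
|ΔTC| = |€13,981.35 − €15,247.91| = €1,266.56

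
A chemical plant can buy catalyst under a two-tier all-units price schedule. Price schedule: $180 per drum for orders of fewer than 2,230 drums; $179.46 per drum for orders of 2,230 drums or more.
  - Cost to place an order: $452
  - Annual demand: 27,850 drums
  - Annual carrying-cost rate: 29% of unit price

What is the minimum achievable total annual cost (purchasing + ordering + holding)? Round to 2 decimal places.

H₁ = 29%×$180 = $52.2000;  H₂ = 29%×$179.46 = $52.0434
EOQ₁ = √(2×27,850×452/52.2000) = 694.48  (< 2,230, feasible at tier 1)
EOQ₂ = √(2×27,850×452/52.0434) = 695.53  (< 2,230 → use Q = 2,230 at tier-2 price)
TC(tier 1 (EOQ₁), Q≈694.5) = $5,049,252.01
TC(tier 2, Q≈2,230.0) = $5,061,634.32
Minimum at tier 1 (EOQ₁): $5,049,252.01

$5,049,252.01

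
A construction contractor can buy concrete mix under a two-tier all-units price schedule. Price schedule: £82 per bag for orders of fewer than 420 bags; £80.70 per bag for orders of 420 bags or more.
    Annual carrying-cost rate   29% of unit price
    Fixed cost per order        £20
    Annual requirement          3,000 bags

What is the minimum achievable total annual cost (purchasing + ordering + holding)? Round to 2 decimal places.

£247,157.49

H₁ = 29%×£82 = £23.7800;  H₂ = 29%×£80.70 = £23.4030
EOQ₁ = √(2×3,000×20/23.7800) = 71.04  (< 420, feasible at tier 1)
EOQ₂ = √(2×3,000×20/23.4030) = 71.61  (< 420 → use Q = 420 at tier-2 price)
TC(tier 1 (EOQ₁), Q≈71.0) = £247,689.26
TC(tier 2, Q≈420.0) = £247,157.49
Minimum at tier 2: £247,157.49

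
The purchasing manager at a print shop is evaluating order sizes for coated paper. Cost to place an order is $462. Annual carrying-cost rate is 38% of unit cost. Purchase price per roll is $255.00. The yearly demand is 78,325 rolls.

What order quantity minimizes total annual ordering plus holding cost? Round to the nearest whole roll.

864 rolls

Holding cost per roll per year: H = 38% × $255 = $96.9000
2DS/H = 2·78,325·462/96.9 = 746,876.16
EOQ = √746,876.16 ≈ 864.22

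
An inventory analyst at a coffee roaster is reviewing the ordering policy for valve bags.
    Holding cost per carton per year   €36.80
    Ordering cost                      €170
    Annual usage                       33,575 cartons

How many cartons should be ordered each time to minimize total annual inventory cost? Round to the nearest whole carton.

557 cartons

2DS/H = 2·33,575·170/36.8 = 310,203.80
EOQ = √310,203.80 ≈ 556.96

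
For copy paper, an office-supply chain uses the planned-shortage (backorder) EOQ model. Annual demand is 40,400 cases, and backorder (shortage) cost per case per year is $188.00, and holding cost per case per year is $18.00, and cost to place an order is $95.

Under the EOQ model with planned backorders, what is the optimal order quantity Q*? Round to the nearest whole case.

684 cases

Q* = √(2DS/H) · √((H + b)/b)
   = √(2 × 40,400 × 95 / 18) · √((18 + 188) / 188)
   = 653.027 × 1.0468 ≈ 683.57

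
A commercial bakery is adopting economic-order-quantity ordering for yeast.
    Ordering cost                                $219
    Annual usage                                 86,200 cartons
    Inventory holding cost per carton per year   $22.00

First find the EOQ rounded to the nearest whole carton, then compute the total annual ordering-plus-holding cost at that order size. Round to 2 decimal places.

$28,820.53

Q* = √(2·D·S / H) = √(2·86,200·219 / 22) = √1,716,163.6 ≈ 1,310.02 → Q = 1,310 cartons
Ordering: D/Q × S = 86,200/1,310 × $219 = $14,410.53
Holding:  Q/2 × H = 1,310/2 × $22 = $14,410.00
Total = $14,410.53 + $14,410.00 = $28,820.53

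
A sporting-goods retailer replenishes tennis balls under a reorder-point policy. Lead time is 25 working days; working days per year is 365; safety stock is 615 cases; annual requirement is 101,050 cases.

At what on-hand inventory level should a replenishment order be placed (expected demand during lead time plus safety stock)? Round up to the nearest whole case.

7,537 cases

Daily demand d = 101,050 / 365 = 276.849 cases/day
Demand during lead time = 276.849 × 25 = 6,921.23
Reorder point = 6,921.23 + 615 = 7,536.23 → round up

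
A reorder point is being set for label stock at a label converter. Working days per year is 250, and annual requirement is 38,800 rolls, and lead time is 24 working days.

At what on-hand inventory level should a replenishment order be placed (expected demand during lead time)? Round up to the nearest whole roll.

3,725 rolls

Daily demand d = 38,800 / 250 = 155.200 rolls/day
Demand during lead time = 155.200 × 24 = 3,724.80
Reorder point = 3,724.80 → round up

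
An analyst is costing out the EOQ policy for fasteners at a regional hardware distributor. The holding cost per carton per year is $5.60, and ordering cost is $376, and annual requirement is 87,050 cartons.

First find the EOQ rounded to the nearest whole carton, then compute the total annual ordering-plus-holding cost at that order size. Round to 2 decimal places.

Q* = √(2·D·S / H) = √(2·87,050·376 / 5.6) = √11,689,571.4 ≈ 3,419.00 → Q = 3,419 cartons
Orders/yr = 87,050/3,419 = 25.461; ordering cost = 25.461 × $376 = $9,573.21
Average inventory = 3,419/2 = 1709.5; holding cost = 1709.5 × $5.6 = $9,573.20
Total = $9,573.21 + $9,573.20 = $19,146.41

$19,146.41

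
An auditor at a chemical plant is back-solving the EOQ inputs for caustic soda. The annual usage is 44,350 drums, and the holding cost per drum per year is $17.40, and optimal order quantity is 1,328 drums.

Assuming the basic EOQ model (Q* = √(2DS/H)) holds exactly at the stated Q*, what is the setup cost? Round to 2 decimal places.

Since Q* = (2DS/H)^½, squaring gives Q*²·H = 2DS.
S = Q²H / (2D) = 1,328² × 17.4 / (2 × 44,350) = 345.9567

$345.96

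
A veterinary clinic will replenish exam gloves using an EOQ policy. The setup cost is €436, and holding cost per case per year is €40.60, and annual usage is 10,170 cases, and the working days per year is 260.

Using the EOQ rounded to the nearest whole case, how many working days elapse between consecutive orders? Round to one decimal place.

11.9 days

Optimal lot size Q* = (2 × 10,170 × €436 / €40.6)^½ ≈ 467.36 → Q = 467 cases
T = Q/D × 260 days = 467/10,170 × 260 = 11.939 days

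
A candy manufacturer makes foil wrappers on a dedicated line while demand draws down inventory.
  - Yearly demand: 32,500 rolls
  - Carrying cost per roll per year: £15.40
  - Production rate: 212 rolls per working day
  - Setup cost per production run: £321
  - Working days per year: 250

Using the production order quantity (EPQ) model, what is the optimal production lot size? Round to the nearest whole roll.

Daily demand d = 32,500/250 = 130.000; p = 212; 1 − d/p = 0.38679
EPQ = √(2DS / (H(1 − d/p)))
    = √(2 × 32,500 × 321 / (15.4 × 0.38679)) ≈ 1,871.59

1,872 rolls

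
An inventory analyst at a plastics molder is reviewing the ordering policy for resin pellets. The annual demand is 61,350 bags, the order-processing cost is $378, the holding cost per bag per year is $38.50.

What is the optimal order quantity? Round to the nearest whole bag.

EOQ = √(2DS/H) = √(2 × 61,350 × 378 / 38.5)
    = √(1,204,690.91) ≈ 1,097.58

1,098 bags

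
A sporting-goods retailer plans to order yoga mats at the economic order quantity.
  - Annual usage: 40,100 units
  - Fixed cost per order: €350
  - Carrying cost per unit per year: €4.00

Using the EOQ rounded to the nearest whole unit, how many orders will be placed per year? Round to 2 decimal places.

15.14 orders per year

Q* = √(2·D·S / H) = √(2·40,100·350 / 4) = √7,017,500.0 ≈ 2,649.06 → Q = 2,649
N = D/Q = 40,100/2,649 ≈ 15.138 orders/yr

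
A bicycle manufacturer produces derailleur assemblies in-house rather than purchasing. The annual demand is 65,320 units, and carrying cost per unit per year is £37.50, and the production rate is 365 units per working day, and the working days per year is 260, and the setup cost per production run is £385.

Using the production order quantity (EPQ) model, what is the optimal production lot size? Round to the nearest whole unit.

2,074 units

d = 65,320/260 = 251.2308 units/day;  effective holding cost H(1 − d/p) = 37.5·(1 − 251.2308/365) = 11.68862
Q* = √(2DS / H_eff) = √(2·65,320·385 / 11.68862) ≈ 2,074.37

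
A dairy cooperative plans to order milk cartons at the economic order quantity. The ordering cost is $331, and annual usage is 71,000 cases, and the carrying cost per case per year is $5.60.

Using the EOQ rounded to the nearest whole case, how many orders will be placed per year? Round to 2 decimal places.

Optimal lot size Q* = (2 × 71,000 × $331 / $5.6)^½ ≈ 2,897.10 → Q = 2,897
Orders per year = D/Q = 71,000 / 2,897 = 24.508

24.51 orders per year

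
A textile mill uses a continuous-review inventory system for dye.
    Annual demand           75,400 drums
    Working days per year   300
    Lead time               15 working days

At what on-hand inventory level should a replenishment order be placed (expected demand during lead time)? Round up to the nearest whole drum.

3,770 drums

Daily demand d = 75,400 / 300 = 251.333 drums/day
Demand during lead time = 251.333 × 15 = 3,770.00
Reorder point = 3,770.00 → round up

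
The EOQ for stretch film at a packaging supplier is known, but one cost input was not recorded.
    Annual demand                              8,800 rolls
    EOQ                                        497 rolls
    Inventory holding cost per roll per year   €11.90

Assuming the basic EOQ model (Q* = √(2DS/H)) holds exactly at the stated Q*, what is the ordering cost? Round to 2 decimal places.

From Q* = √(2DS/H) ⇒ Q*² = 2DS/H.
S = Q²H / (2D) = 497² × 11.9 / (2 × 8,800) = 167.0118

€167.01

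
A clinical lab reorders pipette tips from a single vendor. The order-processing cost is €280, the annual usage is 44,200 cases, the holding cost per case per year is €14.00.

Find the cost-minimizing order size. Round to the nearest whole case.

1,330 cases

Optimal lot size Q* = (2 × 44,200 × €280 / €14)^½ ≈ 1,329.66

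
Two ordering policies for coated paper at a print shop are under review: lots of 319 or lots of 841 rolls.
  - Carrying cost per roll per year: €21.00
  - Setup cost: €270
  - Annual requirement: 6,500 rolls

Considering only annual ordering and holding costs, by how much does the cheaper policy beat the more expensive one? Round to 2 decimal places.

For each Q, cost = (D/Q)·S + (Q/2)·H.
TC(319) = (6,500/319)×270 + (319/2)×21 = €8,851.07
TC(841) = (6,500/841)×270 + (841/2)×21 = €10,917.30
|ΔTC| = |€8,851.07 − €10,917.30| = €2,066.23

€2,066.23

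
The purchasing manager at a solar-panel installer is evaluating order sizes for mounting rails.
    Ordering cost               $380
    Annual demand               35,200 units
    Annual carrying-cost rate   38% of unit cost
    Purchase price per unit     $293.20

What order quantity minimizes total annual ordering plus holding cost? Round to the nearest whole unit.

490 units

Carrying cost H = $293.2 × 38% = $111.4160/unit/yr
EOQ = √(2DS/H) = √(2 × 35,200 × 380 / 111.416)
    = √(240,109.14) ≈ 490.01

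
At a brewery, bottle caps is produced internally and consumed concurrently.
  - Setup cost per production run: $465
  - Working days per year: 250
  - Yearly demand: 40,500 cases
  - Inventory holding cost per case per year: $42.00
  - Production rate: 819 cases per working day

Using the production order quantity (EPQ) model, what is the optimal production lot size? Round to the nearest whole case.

1,057 cases

d = 40,500/250 = 162.0000 cases/day;  effective holding cost H(1 − d/p) = 42·(1 − 162.0000/819) = 33.69231
Q* = √(2DS / H_eff) = √(2·40,500·465 / 33.69231) ≈ 1,057.31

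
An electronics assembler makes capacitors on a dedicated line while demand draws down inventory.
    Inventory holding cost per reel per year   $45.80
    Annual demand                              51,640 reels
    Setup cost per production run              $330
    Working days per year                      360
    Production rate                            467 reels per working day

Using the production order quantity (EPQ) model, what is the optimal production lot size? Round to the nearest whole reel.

d = 51,640/360 = 143.4444 reels/day;  effective holding cost H(1 − d/p) = 45.8·(1 − 143.4444/467) = 31.73200
Q* = √(2DS / H_eff) = √(2·51,640·330 / 31.73200) ≈ 1,036.37

1,036 reels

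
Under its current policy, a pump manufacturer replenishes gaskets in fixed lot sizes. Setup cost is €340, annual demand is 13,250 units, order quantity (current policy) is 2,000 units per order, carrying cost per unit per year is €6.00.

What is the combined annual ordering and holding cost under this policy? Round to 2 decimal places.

Ordering: D/Q × S = 13,250/2,000 × €340 = €2,252.50
Holding:  Q/2 × H = 2,000/2 × €6 = €6,000.00
Total = €2,252.50 + €6,000.00 = €8,252.50

€8,252.50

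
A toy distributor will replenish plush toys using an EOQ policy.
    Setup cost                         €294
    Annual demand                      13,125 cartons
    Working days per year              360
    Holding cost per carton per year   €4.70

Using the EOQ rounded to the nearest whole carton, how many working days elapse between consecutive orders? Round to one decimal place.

Optimal lot size Q* = (2 × 13,125 × €294 / €4.7)^½ ≈ 1,281.41 → Q = 1,281 cartons
Days between orders = 360 / (D/Q) = 360 / 10.246 ≈ 35.136

35.1 days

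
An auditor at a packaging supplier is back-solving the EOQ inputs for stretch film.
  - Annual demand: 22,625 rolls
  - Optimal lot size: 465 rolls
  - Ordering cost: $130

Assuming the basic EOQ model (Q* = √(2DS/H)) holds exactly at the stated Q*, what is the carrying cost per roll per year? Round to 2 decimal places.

$27.21

Since Q* = (2DS/H)^½, squaring gives Q*²·H = 2DS.
H = 2DS / Q² = 2 × 22,625 × 130 / 465² = 27.2055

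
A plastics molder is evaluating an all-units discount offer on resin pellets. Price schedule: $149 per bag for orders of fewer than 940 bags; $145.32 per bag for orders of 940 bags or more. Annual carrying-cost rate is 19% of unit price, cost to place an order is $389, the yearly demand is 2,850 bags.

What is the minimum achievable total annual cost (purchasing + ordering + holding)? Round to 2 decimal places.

H₁ = 19%×$149 = $28.3100;  H₂ = 19%×$145.32 = $27.6108
EOQ₁ = √(2×2,850×389/28.3100) = 279.86  (< 940, feasible at tier 1)
EOQ₂ = √(2×2,850×389/27.6108) = 283.38  (< 940 → use Q = 940 at tier-2 price)
TC(tier 1 (EOQ₁), Q≈279.9) = $432,572.86
TC(tier 2, Q≈940.0) = $428,318.49
Minimum at tier 2: $428,318.49

$428,318.49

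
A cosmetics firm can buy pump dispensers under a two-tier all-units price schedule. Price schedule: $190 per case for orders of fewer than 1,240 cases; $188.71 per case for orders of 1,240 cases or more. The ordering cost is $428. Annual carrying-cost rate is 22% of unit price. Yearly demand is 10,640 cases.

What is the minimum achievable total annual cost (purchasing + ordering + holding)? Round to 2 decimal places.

$2,037,286.96

H₁ = 22%×$190 = $41.8000;  H₂ = 22%×$188.71 = $41.5162
EOQ₁ = √(2×10,640×428/41.8000) = 466.79  (< 1,240, feasible at tier 1)
EOQ₂ = √(2×10,640×428/41.5162) = 468.38  (< 1,240 → use Q = 1,240 at tier-2 price)
TC(tier 1 (EOQ₁), Q≈466.8) = $2,041,111.73
TC(tier 2, Q≈1,240.0) = $2,037,286.96
Minimum at tier 2: $2,037,286.96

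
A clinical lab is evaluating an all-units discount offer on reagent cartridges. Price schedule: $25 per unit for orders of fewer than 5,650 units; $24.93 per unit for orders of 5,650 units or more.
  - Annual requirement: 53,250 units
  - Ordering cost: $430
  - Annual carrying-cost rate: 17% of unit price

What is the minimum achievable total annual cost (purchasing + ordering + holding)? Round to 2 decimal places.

$1,343,547.79

H₁ = 17%×$25 = $4.2500;  H₂ = 17%×$24.93 = $4.2381
EOQ₁ = √(2×53,250×430/4.2500) = 3,282.57  (< 5,650, feasible at tier 1)
EOQ₂ = √(2×53,250×430/4.2381) = 3,287.18  (< 5,650 → use Q = 5,650 at tier-2 price)
TC(tier 1 (EOQ₁), Q≈3,282.6) = $1,345,200.94
TC(tier 2, Q≈5,650.0) = $1,343,547.79
Minimum at tier 2: $1,343,547.79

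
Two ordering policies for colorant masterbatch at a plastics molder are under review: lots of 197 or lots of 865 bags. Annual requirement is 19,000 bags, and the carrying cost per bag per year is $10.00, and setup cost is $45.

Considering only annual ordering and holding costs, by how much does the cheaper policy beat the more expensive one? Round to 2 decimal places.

For each Q, cost = (D/Q)·S + (Q/2)·H.
TC(197) = (19,000/197)×45 + (197/2)×10 = $5,325.10
TC(865) = (19,000/865)×45 + (865/2)×10 = $5,313.44
Lots of 865 are cheaper by $11.66.

$11.66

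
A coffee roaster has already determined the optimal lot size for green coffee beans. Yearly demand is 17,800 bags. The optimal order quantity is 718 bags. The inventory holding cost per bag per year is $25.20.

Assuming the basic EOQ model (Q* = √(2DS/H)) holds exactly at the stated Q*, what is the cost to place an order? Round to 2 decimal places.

$364.92

Since Q* = (2DS/H)^½, squaring gives Q*²·H = 2DS.
S = Q²H / (2D) = 718² × 25.2 / (2 × 17,800) = 364.9215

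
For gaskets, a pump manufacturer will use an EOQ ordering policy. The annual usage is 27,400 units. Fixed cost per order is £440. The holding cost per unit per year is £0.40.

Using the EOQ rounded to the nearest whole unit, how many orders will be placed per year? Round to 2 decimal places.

3.53 orders per year

EOQ = √(2DS/H) = √(2 × 27,400 × 440 / 0.4)
    = √(60,280,000.00) ≈ 7,764.02 → Q = 7,764
Orders per year = D/Q = 27,400 / 7,764 = 3.529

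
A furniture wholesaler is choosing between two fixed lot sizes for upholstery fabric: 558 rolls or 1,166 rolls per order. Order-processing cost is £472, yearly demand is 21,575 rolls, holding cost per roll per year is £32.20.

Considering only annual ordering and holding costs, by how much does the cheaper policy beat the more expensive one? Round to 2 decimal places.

£272.60

Annual cost at Q: ordering D·S/Q plus holding Q·H/2.
TC(558) = (21,575/558)×472 + (558/2)×32.2 = £27,233.62
TC(1,166) = (21,575/1,166)×472 + (1,166/2)×32.2 = £27,506.22
Cheaper: Q = 558.  Difference = £272.60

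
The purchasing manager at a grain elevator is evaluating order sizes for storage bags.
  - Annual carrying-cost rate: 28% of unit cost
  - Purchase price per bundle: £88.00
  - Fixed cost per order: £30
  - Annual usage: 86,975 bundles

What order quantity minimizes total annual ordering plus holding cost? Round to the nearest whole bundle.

Holding cost per bundle per year: H = 28% × £88 = £24.6400
Optimal lot size Q* = (2 × 86,975 × £30 / £24.64)^½ ≈ 460.21

460 bundles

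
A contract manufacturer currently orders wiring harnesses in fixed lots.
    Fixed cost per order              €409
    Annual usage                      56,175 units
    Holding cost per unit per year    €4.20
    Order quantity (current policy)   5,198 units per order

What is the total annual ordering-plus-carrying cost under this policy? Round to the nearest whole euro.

Orders/yr = 56,175/5,198 = 10.807; ordering cost = 10.807 × €409 = €4,420.08
Average inventory = 5,198/2 = 2599; holding cost = 2599 × €4.2 = €10,915.80
Total = €4,420.08 + €10,915.80 = €15,335.88

€15,336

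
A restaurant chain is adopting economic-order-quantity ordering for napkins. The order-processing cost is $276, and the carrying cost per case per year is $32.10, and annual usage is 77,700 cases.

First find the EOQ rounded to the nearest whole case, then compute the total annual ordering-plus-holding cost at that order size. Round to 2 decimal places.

Optimal lot size Q* = (2 × 77,700 × $276 / $32.1)^½ ≈ 1,155.92 → Q = 1,156 cases
Orders/yr = 77,700/1,156 = 67.215; ordering cost = 67.215 × $276 = $18,551.21
Average inventory = 1,156/2 = 578; holding cost = 578 × $32.1 = $18,553.80
Total = $18,551.21 + $18,553.80 = $37,105.01

$37,105.01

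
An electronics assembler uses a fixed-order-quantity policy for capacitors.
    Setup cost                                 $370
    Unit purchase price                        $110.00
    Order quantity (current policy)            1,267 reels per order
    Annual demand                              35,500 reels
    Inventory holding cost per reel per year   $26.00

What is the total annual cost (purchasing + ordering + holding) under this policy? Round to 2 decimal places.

$3,931,838.01

Ordering: D/Q × S = 35,500/1,267 × $370 = $10,367.01
Holding:  Q/2 × H = 1,267/2 × $26 = $16,471.00
Purchase cost = D·C = 35,500 × 110 = $3,905,000.00
Total = $10,367.01 + $16,471.00 + $3,905,000.00 = $3,931,838.01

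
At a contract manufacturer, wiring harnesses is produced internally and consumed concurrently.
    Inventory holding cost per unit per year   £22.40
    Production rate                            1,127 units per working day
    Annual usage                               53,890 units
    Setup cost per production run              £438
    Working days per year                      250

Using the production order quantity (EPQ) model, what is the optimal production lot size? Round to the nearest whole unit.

Daily demand d = 53,890/250 = 215.560; p = 1127; 1 − d/p = 0.80873
EPQ = √(2DS / (H(1 − d/p)))
    = √(2 × 53,890 × 438 / (22.4 × 0.80873)) ≈ 1,614.28

1,614 units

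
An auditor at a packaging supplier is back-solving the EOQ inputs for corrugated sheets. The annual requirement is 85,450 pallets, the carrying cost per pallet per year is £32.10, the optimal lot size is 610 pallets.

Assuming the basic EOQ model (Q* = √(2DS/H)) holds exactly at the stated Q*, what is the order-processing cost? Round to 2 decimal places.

£69.89

From Q* = √(2DS/H) ⇒ Q*² = 2DS/H.
S = Q²H / (2D) = 610² × 32.1 / (2 × 85,450) = 69.8912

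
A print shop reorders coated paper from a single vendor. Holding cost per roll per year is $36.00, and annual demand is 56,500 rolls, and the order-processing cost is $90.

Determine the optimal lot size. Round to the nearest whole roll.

532 rolls

Q* = √(2·D·S / H) = √(2·56,500·90 / 36) = √282,500.0 ≈ 531.51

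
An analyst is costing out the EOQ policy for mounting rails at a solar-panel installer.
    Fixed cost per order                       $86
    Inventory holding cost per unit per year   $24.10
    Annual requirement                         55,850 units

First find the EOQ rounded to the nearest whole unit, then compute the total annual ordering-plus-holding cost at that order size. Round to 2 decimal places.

Q* = √(2·D·S / H) = √(2·55,850·86 / 24.1) = √398,597.5 ≈ 631.35 → Q = 631 units
Orders/yr = 55,850/631 = 88.510; ordering cost = 88.510 × $86 = $7,611.89
Average inventory = 631/2 = 315.5; holding cost = 315.5 × $24.1 = $7,603.55
Total = $7,611.89 + $7,603.55 = $15,215.44

$15,215.44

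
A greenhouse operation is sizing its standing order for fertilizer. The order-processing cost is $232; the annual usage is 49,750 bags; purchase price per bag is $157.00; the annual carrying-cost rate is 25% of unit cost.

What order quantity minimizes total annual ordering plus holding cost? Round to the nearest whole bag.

767 bags

H = i·C = 0.25 × $157 = $39.2500 per bag-year
Optimal lot size Q* = (2 × 49,750 × $232 / $39.25)^½ ≈ 766.89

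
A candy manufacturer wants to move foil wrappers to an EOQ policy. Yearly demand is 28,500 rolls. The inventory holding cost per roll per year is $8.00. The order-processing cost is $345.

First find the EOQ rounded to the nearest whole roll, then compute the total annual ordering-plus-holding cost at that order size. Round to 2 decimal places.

$12,542.73

2DS/H = 2·28,500·345/8 = 2,458,125.00
EOQ = √2,458,125.00 ≈ 1,567.84 → Q = 1,568 rolls
Orders/yr = 28,500/1,568 = 18.176; ordering cost = 18.176 × $345 = $6,270.73
Average inventory = 1,568/2 = 784; holding cost = 784 × $8 = $6,272.00
Total = $6,270.73 + $6,272.00 = $12,542.73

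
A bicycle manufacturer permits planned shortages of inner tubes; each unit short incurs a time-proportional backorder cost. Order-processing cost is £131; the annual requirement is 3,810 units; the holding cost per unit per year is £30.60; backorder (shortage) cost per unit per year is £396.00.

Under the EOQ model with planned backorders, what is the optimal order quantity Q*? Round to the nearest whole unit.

187 units

Basic EOQ = √(2·3,810·131/30.6) = 180.614
Backorder adjustment √((H+b)/b) = √((30.6+396)/396) = 1.0379
Q* = 180.614 × 1.0379 ≈ 187.46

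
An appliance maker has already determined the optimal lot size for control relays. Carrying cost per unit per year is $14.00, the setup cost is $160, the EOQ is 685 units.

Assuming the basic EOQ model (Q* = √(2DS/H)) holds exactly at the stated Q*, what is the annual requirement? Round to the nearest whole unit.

20,529 units per year

Since Q* = (2DS/H)^½, squaring gives Q*²·H = 2DS.
D = Q²H / (2S) = 685² × 14 / (2 × 160) = 20,528.59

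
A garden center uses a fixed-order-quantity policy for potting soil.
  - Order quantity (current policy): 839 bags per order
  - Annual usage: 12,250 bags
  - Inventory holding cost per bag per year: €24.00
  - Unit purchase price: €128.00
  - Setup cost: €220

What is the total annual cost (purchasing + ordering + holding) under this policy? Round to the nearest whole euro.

Ordering: D/Q × S = 12,250/839 × €220 = €3,212.16
Holding:  Q/2 × H = 839/2 × €24 = €10,068.00
Purchase cost = D·C = 12,250 × 128 = €1,568,000.00
Total = €3,212.16 + €10,068.00 + €1,568,000.00 = €1,581,280.16

€1,581,280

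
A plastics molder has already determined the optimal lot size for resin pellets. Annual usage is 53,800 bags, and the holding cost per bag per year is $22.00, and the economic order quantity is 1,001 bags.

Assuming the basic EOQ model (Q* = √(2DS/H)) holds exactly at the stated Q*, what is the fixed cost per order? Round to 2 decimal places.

EOQ relation: Q² = 2DS/H, so rearrange for the unknown.
S = Q²H / (2D) = 1,001² × 22 / (2 × 53,800) = 204.8701

$204.87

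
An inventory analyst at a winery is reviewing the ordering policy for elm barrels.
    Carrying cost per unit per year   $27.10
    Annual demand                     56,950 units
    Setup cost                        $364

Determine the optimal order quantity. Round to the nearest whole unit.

1,237 units

2DS/H = 2·56,950·364/27.1 = 1,529,874.54
EOQ = √1,529,874.54 ≈ 1,236.88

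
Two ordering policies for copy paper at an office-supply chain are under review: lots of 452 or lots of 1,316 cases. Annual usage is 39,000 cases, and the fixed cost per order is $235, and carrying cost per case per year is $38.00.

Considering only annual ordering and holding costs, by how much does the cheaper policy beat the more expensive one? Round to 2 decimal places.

$3,103.74

TC(Q) = (D/Q)S + (Q/2)H
TC(452) = (39,000/452)×235 + (452/2)×38 = $28,864.55
TC(1,316) = (39,000/1,316)×235 + (1,316/2)×38 = $31,968.29
Lots of 452 are cheaper by $3,103.74.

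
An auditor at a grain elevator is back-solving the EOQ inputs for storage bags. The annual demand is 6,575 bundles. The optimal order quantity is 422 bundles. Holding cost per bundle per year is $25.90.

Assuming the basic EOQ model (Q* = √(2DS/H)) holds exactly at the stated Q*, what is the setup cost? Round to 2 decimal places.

$350.75

From Q* = √(2DS/H) ⇒ Q*² = 2DS/H.
S = Q²H / (2D) = 422² × 25.9 / (2 × 6,575) = 350.7510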